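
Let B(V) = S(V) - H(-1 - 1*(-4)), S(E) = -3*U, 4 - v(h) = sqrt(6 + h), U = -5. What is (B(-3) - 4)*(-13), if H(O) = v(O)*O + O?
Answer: -65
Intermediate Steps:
v(h) = 4 - sqrt(6 + h)
S(E) = 15 (S(E) = -3*(-5) = 15)
H(O) = O + O*(4 - sqrt(6 + O)) (H(O) = (4 - sqrt(6 + O))*O + O = O*(4 - sqrt(6 + O)) + O = O + O*(4 - sqrt(6 + O)))
B(V) = 9 (B(V) = 15 - (-1 - 1*(-4))*(5 - sqrt(6 + (-1 - 1*(-4)))) = 15 - (-1 + 4)*(5 - sqrt(6 + (-1 + 4))) = 15 - 3*(5 - sqrt(6 + 3)) = 15 - 3*(5 - sqrt(9)) = 15 - 3*(5 - 1*3) = 15 - 3*(5 - 3) = 15 - 3*2 = 15 - 1*6 = 15 - 6 = 9)
(B(-3) - 4)*(-13) = (9 - 4)*(-13) = 5*(-13) = -65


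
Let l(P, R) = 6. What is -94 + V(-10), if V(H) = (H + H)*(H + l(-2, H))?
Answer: -14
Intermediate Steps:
V(H) = 2*H*(6 + H) (V(H) = (H + H)*(H + 6) = (2*H)*(6 + H) = 2*H*(6 + H))
-94 + V(-10) = -94 + 2*(-10)*(6 - 10) = -94 + 2*(-10)*(-4) = -94 + 80 = -14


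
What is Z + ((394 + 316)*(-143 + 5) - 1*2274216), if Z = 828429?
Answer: -1543767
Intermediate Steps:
Z + ((394 + 316)*(-143 + 5) - 1*2274216) = 828429 + ((394 + 316)*(-143 + 5) - 1*2274216) = 828429 + (710*(-138) - 2274216) = 828429 + (-97980 - 2274216) = 828429 - 2372196 = -1543767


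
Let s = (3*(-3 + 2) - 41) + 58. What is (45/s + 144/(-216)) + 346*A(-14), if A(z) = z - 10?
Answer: -348661/42 ≈ -8301.5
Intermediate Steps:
s = 14 (s = (3*(-1) - 41) + 58 = (-3 - 41) + 58 = -44 + 58 = 14)
A(z) = -10 + z
(45/s + 144/(-216)) + 346*A(-14) = (45/14 + 144/(-216)) + 346*(-10 - 14) = (45*(1/14) + 144*(-1/216)) + 346*(-24) = (45/14 - ⅔) - 8304 = 107/42 - 8304 = -348661/42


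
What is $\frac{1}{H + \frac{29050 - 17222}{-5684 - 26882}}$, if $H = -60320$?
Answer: $- \frac{16283}{982196474} \approx -1.6578 \cdot 10^{-5}$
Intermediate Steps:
$\frac{1}{H + \frac{29050 - 17222}{-5684 - 26882}} = \frac{1}{-60320 + \frac{29050 - 17222}{-5684 - 26882}} = \frac{1}{-60320 + \frac{29050 - 17222}{-32566}} = \frac{1}{-60320 + 11828 \left(- \frac{1}{32566}\right)} = \frac{1}{-60320 - \frac{5914}{16283}} = \frac{1}{- \frac{982196474}{16283}} = - \frac{16283}{982196474}$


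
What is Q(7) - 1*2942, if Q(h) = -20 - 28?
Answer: -2990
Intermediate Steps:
Q(h) = -48
Q(7) - 1*2942 = -48 - 1*2942 = -48 - 2942 = -2990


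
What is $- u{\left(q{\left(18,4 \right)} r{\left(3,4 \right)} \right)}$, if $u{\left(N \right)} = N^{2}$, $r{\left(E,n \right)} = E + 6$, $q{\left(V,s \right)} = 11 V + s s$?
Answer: $-3709476$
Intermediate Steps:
$q{\left(V,s \right)} = s^{2} + 11 V$ ($q{\left(V,s \right)} = 11 V + s^{2} = s^{2} + 11 V$)
$r{\left(E,n \right)} = 6 + E$
$- u{\left(q{\left(18,4 \right)} r{\left(3,4 \right)} \right)} = - \left(\left(4^{2} + 11 \cdot 18\right) \left(6 + 3\right)\right)^{2} = - \left(\left(16 + 198\right) 9\right)^{2} = - \left(214 \cdot 9\right)^{2} = - 1926^{2} = \left(-1\right) 3709476 = -3709476$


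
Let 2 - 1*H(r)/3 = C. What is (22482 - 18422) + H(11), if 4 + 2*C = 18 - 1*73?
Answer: 8309/2 ≈ 4154.5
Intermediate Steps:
C = -59/2 (C = -2 + (18 - 1*73)/2 = -2 + (18 - 73)/2 = -2 + (½)*(-55) = -2 - 55/2 = -59/2 ≈ -29.500)
H(r) = 189/2 (H(r) = 6 - 3*(-59/2) = 6 + 177/2 = 189/2)
(22482 - 18422) + H(11) = (22482 - 18422) + 189/2 = 4060 + 189/2 = 8309/2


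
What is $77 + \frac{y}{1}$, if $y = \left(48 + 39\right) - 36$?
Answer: $128$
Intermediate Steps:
$y = 51$ ($y = 87 - 36 = 51$)
$77 + \frac{y}{1} = 77 + 1^{-1} \cdot 51 = 77 + 1 \cdot 51 = 77 + 51 = 128$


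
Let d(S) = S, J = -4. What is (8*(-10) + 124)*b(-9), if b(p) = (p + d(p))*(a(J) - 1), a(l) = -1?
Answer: 1584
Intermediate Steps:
b(p) = -4*p (b(p) = (p + p)*(-1 - 1) = (2*p)*(-2) = -4*p)
(8*(-10) + 124)*b(-9) = (8*(-10) + 124)*(-4*(-9)) = (-80 + 124)*36 = 44*36 = 1584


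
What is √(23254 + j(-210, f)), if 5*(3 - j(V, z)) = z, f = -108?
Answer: √581965/5 ≈ 152.57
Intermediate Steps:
j(V, z) = 3 - z/5
√(23254 + j(-210, f)) = √(23254 + (3 - ⅕*(-108))) = √(23254 + (3 + 108/5)) = √(23254 + 123/5) = √(116393/5) = √581965/5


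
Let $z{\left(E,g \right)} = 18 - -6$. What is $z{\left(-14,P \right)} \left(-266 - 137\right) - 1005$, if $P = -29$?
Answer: $-10677$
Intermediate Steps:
$z{\left(E,g \right)} = 24$ ($z{\left(E,g \right)} = 18 + 6 = 24$)
$z{\left(-14,P \right)} \left(-266 - 137\right) - 1005 = 24 \left(-266 - 137\right) - 1005 = 24 \left(-403\right) - 1005 = -9672 - 1005 = -10677$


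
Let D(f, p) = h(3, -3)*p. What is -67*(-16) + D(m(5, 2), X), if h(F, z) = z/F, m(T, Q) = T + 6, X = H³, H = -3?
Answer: 1099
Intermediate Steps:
X = -27 (X = (-3)³ = -27)
m(T, Q) = 6 + T
D(f, p) = -p (D(f, p) = (-3/3)*p = (-3*⅓)*p = -p)
-67*(-16) + D(m(5, 2), X) = -67*(-16) - 1*(-27) = 1072 + 27 = 1099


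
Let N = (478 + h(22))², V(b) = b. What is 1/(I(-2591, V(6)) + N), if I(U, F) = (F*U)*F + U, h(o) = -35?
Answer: 1/100382 ≈ 9.9620e-6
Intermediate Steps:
I(U, F) = U + U*F² (I(U, F) = U*F² + U = U + U*F²)
N = 196249 (N = (478 - 35)² = 443² = 196249)
1/(I(-2591, V(6)) + N) = 1/(-2591*(1 + 6²) + 196249) = 1/(-2591*(1 + 36) + 196249) = 1/(-2591*37 + 196249) = 1/(-95867 + 196249) = 1/100382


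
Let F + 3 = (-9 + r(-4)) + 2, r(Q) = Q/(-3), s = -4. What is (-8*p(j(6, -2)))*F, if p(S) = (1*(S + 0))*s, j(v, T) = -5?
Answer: 4160/3 ≈ 1386.7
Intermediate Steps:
r(Q) = -Q/3 (r(Q) = Q*(-1/3) = -Q/3)
F = -26/3 (F = -3 + ((-9 - 1/3*(-4)) + 2) = -3 + ((-9 + 4/3) + 2) = -3 + (-23/3 + 2) = -3 - 17/3 = -26/3 ≈ -8.6667)
p(S) = -4*S (p(S) = (1*(S + 0))*(-4) = (1*S)*(-4) = S*(-4) = -4*S)
(-8*p(j(6, -2)))*F = -(-32)*(-5)*(-26/3) = -8*20*(-26/3) = -160*(-26/3) = 4160/3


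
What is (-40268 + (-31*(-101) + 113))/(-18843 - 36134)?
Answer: 2848/4229 ≈ 0.67344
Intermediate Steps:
(-40268 + (-31*(-101) + 113))/(-18843 - 36134) = (-40268 + (3131 + 113))/(-54977) = (-40268 + 3244)*(-1/54977) = -37024*(-1/54977) = 2848/4229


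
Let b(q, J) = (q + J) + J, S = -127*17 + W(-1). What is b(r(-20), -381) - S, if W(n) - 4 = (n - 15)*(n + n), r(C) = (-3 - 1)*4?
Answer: 1345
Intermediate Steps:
r(C) = -16 (r(C) = -4*4 = -16)
W(n) = 4 + 2*n*(-15 + n) (W(n) = 4 + (n - 15)*(n + n) = 4 + (-15 + n)*(2*n) = 4 + 2*n*(-15 + n))
S = -2123 (S = -127*17 + (4 - 30*(-1) + 2*(-1)²) = -2159 + (4 + 30 + 2*1) = -2159 + (4 + 30 + 2) = -2159 + 36 = -2123)
b(q, J) = q + 2*J (b(q, J) = (J + q) + J = q + 2*J)
b(r(-20), -381) - S = (-16 + 2*(-381)) - 1*(-2123) = (-16 - 762) + 2123 = -778 + 2123 = 1345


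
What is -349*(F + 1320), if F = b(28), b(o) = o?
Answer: -470452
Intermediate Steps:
F = 28
-349*(F + 1320) = -349*(28 + 1320) = -349*1348 = -470452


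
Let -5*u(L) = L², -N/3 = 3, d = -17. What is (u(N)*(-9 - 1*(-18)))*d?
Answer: 12393/5 ≈ 2478.6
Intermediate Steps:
N = -9 (N = -3*3 = -9)
u(L) = -L²/5
(u(N)*(-9 - 1*(-18)))*d = ((-⅕*(-9)²)*(-9 - 1*(-18)))*(-17) = ((-⅕*81)*(-9 + 18))*(-17) = -81/5*9*(-17) = -729/5*(-17) = 12393/5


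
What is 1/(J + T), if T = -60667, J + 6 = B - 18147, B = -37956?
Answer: -1/116776 ≈ -8.5634e-6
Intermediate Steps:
J = -56109 (J = -6 + (-37956 - 18147) = -6 - 56103 = -56109)
1/(J + T) = 1/(-56109 - 60667) = 1/(-116776) = -1/116776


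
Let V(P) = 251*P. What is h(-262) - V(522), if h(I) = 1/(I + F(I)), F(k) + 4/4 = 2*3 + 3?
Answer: -33279589/254 ≈ -1.3102e+5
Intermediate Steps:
F(k) = 8 (F(k) = -1 + (2*3 + 3) = -1 + (6 + 3) = -1 + 9 = 8)
h(I) = 1/(8 + I) (h(I) = 1/(I + 8) = 1/(8 + I))
h(-262) - V(522) = 1/(8 - 262) - 251*522 = 1/(-254) - 1*131022 = -1/254 - 131022 = -33279589/254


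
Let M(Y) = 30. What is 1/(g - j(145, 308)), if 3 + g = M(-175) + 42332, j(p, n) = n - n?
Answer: 1/42359 ≈ 2.3608e-5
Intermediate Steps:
j(p, n) = 0
g = 42359 (g = -3 + (30 + 42332) = -3 + 42362 = 42359)
1/(g - j(145, 308)) = 1/(42359 - 1*0) = 1/(42359 + 0) = 1/42359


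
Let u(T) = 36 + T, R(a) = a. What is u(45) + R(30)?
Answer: 111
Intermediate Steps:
u(45) + R(30) = (36 + 45) + 30 = 81 + 30 = 111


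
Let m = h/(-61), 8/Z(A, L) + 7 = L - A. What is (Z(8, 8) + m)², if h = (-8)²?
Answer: 876096/182329 ≈ 4.8050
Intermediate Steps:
h = 64
Z(A, L) = 8/(-7 + L - A) (Z(A, L) = 8/(-7 + (L - A)) = 8/(-7 + L - A))
m = -64/61 (m = 64/(-61) = 64*(-1/61) = -64/61 ≈ -1.0492)
(Z(8, 8) + m)² = (-8/(7 + 8 - 1*8) - 64/61)² = (-8/(7 + 8 - 8) - 64/61)² = (-8/7 - 64/61)² = (-936/427)² = 876096/182329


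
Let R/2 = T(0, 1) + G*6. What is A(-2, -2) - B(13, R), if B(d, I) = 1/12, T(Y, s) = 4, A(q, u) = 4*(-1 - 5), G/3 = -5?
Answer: -289/12 ≈ -24.083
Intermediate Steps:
G = -15 (G = 3*(-5) = -15)
A(q, u) = -24 (A(q, u) = 4*(-6) = -24)
R = -172 (R = 2*(4 - 15*6) = 2*(4 - 90) = 2*(-86) = -172)
B(d, I) = 1/12
A(-2, -2) - B(13, R) = -24 - 1*1/12 = -24 - 1/12 = -289/12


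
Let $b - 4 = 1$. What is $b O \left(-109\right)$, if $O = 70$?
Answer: $-38150$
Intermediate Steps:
$b = 5$ ($b = 4 + 1 = 5$)
$b O \left(-109\right) = 5 \cdot 70 \left(-109\right) = 350 \left(-109\right) = -38150$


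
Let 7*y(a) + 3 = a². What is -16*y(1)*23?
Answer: 736/7 ≈ 105.14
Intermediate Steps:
y(a) = -3/7 + a²/7
-16*y(1)*23 = -16*(-3/7 + (⅐)*1²)*23 = -16*(-3/7 + (⅐)*1)*23 = -16*(-3/7 + ⅐)*23 = -16*(-2/7)*23 = (32/7)*23 = 736/7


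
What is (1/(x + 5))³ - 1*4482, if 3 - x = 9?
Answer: -4483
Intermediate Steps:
x = -6 (x = 3 - 1*9 = 3 - 9 = -6)
(1/(x + 5))³ - 1*4482 = (1/(-6 + 5))³ - 1*4482 = (1/(-1))³ - 4482 = (-1)³ - 4482 = -1 - 4482 = -4483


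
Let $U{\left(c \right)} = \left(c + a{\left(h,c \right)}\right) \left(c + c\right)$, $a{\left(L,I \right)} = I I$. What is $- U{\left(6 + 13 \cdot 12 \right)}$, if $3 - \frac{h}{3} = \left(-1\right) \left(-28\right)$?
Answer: $-8555544$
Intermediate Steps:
$h = -75$ ($h = 9 - 3 \left(\left(-1\right) \left(-28\right)\right) = 9 - 84 = -75$)
$a{\left(L,I \right)} = I^{2}$
$U{\left(c \right)} = 2 c \left(c + c^{2}\right)$ ($U{\left(c \right)} = \left(c + c^{2}\right) \left(c + c\right) = \left(c + c^{2}\right) 2 c = 2 c \left(c + c^{2}\right)$)
$- U{\left(6 + 13 \cdot 12 \right)} = - 2 \left(6 + 13 \cdot 12\right)^{2} \left(1 + \left(6 + 13 \cdot 12\right)\right) = - 2 \left(6 + 156\right)^{2} \left(1 + \left(6 + 156\right)\right) = - 2 \cdot 162^{2} \left(1 + 162\right) = - 2 \cdot 26244 \cdot 163 = \left(-1\right) 8555544 = -8555544$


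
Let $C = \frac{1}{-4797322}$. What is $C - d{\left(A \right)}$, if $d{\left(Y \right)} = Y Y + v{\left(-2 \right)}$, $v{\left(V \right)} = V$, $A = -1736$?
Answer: $- \frac{14457660527469}{4797322} \approx -3.0137 \cdot 10^{6}$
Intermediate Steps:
$d{\left(Y \right)} = -2 + Y^{2}$ ($d{\left(Y \right)} = Y Y - 2 = Y^{2} - 2 = -2 + Y^{2}$)
$C = - \frac{1}{4797322} \approx -2.0845 \cdot 10^{-7}$
$C - d{\left(A \right)} = - \frac{1}{4797322} - \left(-2 + \left(-1736\right)^{2}\right) = - \frac{1}{4797322} - \left(-2 + 3013696\right) = - \frac{1}{4797322} - 3013694 = - \frac{14457660527469}{4797322}$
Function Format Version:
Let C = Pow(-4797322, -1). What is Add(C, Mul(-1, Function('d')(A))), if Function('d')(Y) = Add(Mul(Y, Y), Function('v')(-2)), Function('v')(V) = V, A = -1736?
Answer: Rational(-14457660527469, 4797322) ≈ -3.0137e+6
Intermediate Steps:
Function('d')(Y) = Add(-2, Pow(Y, 2)) (Function('d')(Y) = Add(Mul(Y, Y), -2) = Add(Pow(Y, 2), -2) = Add(-2, Pow(Y, 2)))
C = Rational(-1, 4797322) ≈ -2.0845e-7
Add(C, Mul(-1, Function('d')(A))) = Add(Rational(-1, 4797322), Mul(-1, Add(-2, Pow(-1736, 2)))) = Add(Rational(-1, 4797322), Mul(-1, Add(-2, 3013696))) = Add(Rational(-1, 4797322), Mul(-1, 3013694)) = Add(Rational(-1, 4797322), -3013694) = Rational(-14457660527469, 4797322)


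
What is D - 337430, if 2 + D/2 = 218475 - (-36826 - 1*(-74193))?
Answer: 24782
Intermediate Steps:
D = 362212 (D = -4 + 2*(218475 - (-36826 - 1*(-74193))) = -4 + 2*(218475 - (-36826 + 74193)) = -4 + 2*(218475 - 1*37367) = -4 + 2*(218475 - 37367) = -4 + 2*181108 = -4 + 362216 = 362212)
D - 337430 = 362212 - 337430 = 24782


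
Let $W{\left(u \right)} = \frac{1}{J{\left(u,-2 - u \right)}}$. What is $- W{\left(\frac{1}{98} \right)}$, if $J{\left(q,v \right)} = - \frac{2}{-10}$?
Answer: $-5$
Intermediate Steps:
$J{\left(q,v \right)} = \frac{1}{5}$ ($J{\left(q,v \right)} = \left(-2\right) \left(- \frac{1}{10}\right) = \frac{1}{5}$)
$W{\left(u \right)} = 5$ ($W{\left(u \right)} = \frac{1}{\frac{1}{5}} = 5$)
$- W{\left(\frac{1}{98} \right)} = \left(-1\right) 5 = -5$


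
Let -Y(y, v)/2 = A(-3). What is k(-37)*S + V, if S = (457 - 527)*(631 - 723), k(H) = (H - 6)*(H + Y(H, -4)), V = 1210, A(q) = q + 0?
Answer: 8585730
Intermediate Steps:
A(q) = q
Y(y, v) = 6 (Y(y, v) = -2*(-3) = 6)
k(H) = (-6 + H)*(6 + H) (k(H) = (H - 6)*(H + 6) = (-6 + H)*(6 + H))
S = 6440 (S = -70*(-92) = 6440)
k(-37)*S + V = (-36 + (-37)**2)*6440 + 1210 = (-36 + 1369)*6440 + 1210 = 1333*6440 + 1210 = 8584520 + 1210 = 8585730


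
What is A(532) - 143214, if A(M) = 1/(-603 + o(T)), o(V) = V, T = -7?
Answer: -87360541/610 ≈ -1.4321e+5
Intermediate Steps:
A(M) = -1/610 (A(M) = 1/(-603 - 7) = 1/(-610) = -1/610)
A(532) - 143214 = -1/610 - 143214 = -87360541/610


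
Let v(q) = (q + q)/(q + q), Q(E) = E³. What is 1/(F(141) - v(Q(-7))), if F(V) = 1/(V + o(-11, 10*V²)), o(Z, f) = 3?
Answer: -144/143 ≈ -1.0070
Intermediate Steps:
v(q) = 1 (v(q) = (2*q)/((2*q)) = (2*q)*(1/(2*q)) = 1)
F(V) = 1/(3 + V) (F(V) = 1/(V + 3) = 1/(3 + V))
1/(F(141) - v(Q(-7))) = 1/(1/(3 + 141) - 1*1) = 1/(1/144 - 1) = 1/(-143/144) = -144/143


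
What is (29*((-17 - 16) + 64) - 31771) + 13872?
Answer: -17000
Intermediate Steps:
(29*((-17 - 16) + 64) - 31771) + 13872 = (29*(-33 + 64) - 31771) + 13872 = (29*31 - 31771) + 13872 = (899 - 31771) + 13872 = -30872 + 13872 = -17000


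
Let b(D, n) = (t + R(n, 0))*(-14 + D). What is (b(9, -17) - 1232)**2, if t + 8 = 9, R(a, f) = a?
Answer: 1327104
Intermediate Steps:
t = 1 (t = -8 + 9 = 1)
b(D, n) = (1 + n)*(-14 + D)
(b(9, -17) - 1232)**2 = ((-14 + 9 - 14*(-17) + 9*(-17)) - 1232)**2 = ((-14 + 9 + 238 - 153) - 1232)**2 = (80 - 1232)**2 = (-1152)**2 = 1327104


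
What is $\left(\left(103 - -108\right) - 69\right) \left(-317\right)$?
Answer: $-45014$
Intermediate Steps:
$\left(\left(103 - -108\right) - 69\right) \left(-317\right) = \left(\left(103 + 108\right) - 69\right) \left(-317\right) = \left(211 - 69\right) \left(-317\right) = 142 \left(-317\right) = -45014$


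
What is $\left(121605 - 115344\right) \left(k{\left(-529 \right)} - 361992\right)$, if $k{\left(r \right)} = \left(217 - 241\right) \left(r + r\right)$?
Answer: $-2107452600$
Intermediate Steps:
$k{\left(r \right)} = - 48 r$ ($k{\left(r \right)} = \left(217 - 241\right) 2 r = - 24 \cdot 2 r = - 48 r$)
$\left(121605 - 115344\right) \left(k{\left(-529 \right)} - 361992\right) = \left(121605 - 115344\right) \left(\left(-48\right) \left(-529\right) - 361992\right) = 6261 \left(25392 - 361992\right) = 6261 \left(-336600\right) = -2107452600$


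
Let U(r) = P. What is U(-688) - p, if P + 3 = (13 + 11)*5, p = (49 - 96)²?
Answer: -2092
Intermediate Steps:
p = 2209 (p = (-47)² = 2209)
P = 117 (P = -3 + (13 + 11)*5 = -3 + 24*5 = -3 + 120 = 117)
U(r) = 117
U(-688) - p = 117 - 1*2209 = 117 - 2209 = -2092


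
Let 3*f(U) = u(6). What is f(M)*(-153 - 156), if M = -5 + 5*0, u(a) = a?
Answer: -618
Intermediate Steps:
M = -5 (M = -5 + 0 = -5)
f(U) = 2 (f(U) = (1/3)*6 = 2)
f(M)*(-153 - 156) = 2*(-153 - 156) = 2*(-309) = -618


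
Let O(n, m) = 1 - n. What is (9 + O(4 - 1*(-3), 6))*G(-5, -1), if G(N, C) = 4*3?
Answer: 36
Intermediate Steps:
G(N, C) = 12
(9 + O(4 - 1*(-3), 6))*G(-5, -1) = (9 + (1 - (4 - 1*(-3))))*12 = (9 + (1 - (4 + 3)))*12 = (9 + (1 - 1*7))*12 = (9 + (1 - 7))*12 = (9 - 6)*12 = 3*12 = 36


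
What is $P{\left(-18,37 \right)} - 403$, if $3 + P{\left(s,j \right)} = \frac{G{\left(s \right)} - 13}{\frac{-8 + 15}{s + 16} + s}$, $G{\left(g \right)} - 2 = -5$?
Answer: $- \frac{17426}{43} \approx -405.26$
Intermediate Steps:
$G{\left(g \right)} = -3$ ($G{\left(g \right)} = 2 - 5 = -3$)
$P{\left(s,j \right)} = -3 - \frac{16}{s + \frac{7}{16 + s}}$ ($P{\left(s,j \right)} = -3 + \frac{-3 - 13}{\frac{-8 + 15}{s + 16} + s} = -3 + \frac{-3 - 13}{\frac{7}{16 + s} + s} = -3 + \frac{-3 - 13}{s + \frac{7}{16 + s}} = -3 - \frac{16}{s + \frac{7}{16 + s}}$)
$P{\left(-18,37 \right)} - 403 = \frac{-277 - -1152 - 3 \left(-18\right)^{2}}{7 + \left(-18\right)^{2} + 16 \left(-18\right)} - 403 = \frac{-277 + 1152 - 972}{7 + 324 - 288} - 403 = \frac{-277 + 1152 - 972}{43} - 403 = \frac{1}{43} \left(-97\right) - 403 = - \frac{97}{43} - 403 = - \frac{17426}{43}$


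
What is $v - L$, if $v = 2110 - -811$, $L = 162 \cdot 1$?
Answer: $2759$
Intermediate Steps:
$L = 162$
$v = 2921$ ($v = 2110 + 811 = 2921$)
$v - L = 2921 - 162 = 2759$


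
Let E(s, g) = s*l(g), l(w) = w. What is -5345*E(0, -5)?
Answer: 0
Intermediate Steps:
E(s, g) = g*s (E(s, g) = s*g = g*s)
-5345*E(0, -5) = -(-26725)*0 = -5345*0 = 0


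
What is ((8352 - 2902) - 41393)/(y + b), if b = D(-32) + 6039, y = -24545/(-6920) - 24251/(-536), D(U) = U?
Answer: -555487084/93590237 ≈ -5.9353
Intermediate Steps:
y = 2262163/46364 (y = -24545*(-1/6920) - 24251*(-1/536) = 4909/1384 + 24251/536 = 2262163/46364 ≈ 48.791)
b = 6007 (b = -32 + 6039 = 6007)
((8352 - 2902) - 41393)/(y + b) = ((8352 - 2902) - 41393)/(2262163/46364 + 6007) = (5450 - 41393)/(280770711/46364) = -35943*46364/280770711 = -555487084/93590237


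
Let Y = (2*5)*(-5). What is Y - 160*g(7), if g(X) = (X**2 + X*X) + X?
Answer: -16850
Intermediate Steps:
Y = -50 (Y = 10*(-5) = -50)
g(X) = X + 2*X**2 (g(X) = (X**2 + X**2) + X = 2*X**2 + X = X + 2*X**2)
Y - 160*g(7) = -50 - 1120*(1 + 2*7) = -50 - 1120*(1 + 14) = -50 - 1120*15 = -50 - 160*105 = -50 - 16800 = -16850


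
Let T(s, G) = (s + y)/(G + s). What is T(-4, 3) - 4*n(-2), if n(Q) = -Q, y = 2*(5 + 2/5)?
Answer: -74/5 ≈ -14.800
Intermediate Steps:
y = 54/5 (y = 2*(5 + 2*(1/5)) = 2*(5 + 2/5) = 2*(27/5) = 54/5 ≈ 10.800)
T(s, G) = (54/5 + s)/(G + s) (T(s, G) = (s + 54/5)/(G + s) = (54/5 + s)/(G + s))
T(-4, 3) - 4*n(-2) = (54/5 - 4)/(3 - 4) - (-4)*(-2) = (34/5)/(-1) - 4*2 = -1*34/5 - 8 = -34/5 - 8 = -74/5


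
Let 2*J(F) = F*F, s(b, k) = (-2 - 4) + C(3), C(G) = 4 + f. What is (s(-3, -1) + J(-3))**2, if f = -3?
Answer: 1/4 ≈ 0.25000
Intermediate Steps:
C(G) = 1 (C(G) = 4 - 3 = 1)
s(b, k) = -5 (s(b, k) = (-2 - 4) + 1 = -6 + 1 = -5)
J(F) = F**2/2 (J(F) = (F*F)/2 = F**2/2)
(s(-3, -1) + J(-3))**2 = (-5 + (1/2)*(-3)**2)**2 = (-5 + (1/2)*9)**2 = (-5 + 9/2)**2 = (-1/2)**2 = 1/4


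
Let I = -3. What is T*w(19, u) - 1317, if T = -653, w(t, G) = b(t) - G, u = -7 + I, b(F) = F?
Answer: -20254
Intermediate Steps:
u = -10 (u = -7 - 3 = -10)
w(t, G) = t - G
T*w(19, u) - 1317 = -653*(19 - 1*(-10)) - 1317 = -653*(19 + 10) - 1317 = -653*29 - 1317 = -18937 - 1317 = -20254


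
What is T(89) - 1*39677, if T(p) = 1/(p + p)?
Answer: -7062505/178 ≈ -39677.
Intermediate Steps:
T(p) = 1/(2*p)
T(89) - 1*39677 = (½)/89 - 1*39677 = (½)*(1/89) - 39677 = 1/178 - 39677 = -7062505/178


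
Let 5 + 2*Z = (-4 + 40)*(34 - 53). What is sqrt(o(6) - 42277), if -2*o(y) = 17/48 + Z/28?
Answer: I*sqrt(1193057418)/168 ≈ 205.6*I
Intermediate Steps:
Z = -689/2 (Z = -5/2 + ((-4 + 40)*(34 - 53))/2 = -5/2 + (36*(-19))/2 = -5/2 + (1/2)*(-684) = -5/2 - 342 = -689/2 ≈ -344.50)
o(y) = 4015/672 (o(y) = -(17/48 - 689/2/28)/2 = -(17*(1/48) - 689/2*1/28)/2 = -(17/48 - 689/56)/2 = -1/2*(-4015/336) = 4015/672)
sqrt(o(6) - 42277) = sqrt(4015/672 - 42277) = sqrt(-28406129/672) = I*sqrt(1193057418)/168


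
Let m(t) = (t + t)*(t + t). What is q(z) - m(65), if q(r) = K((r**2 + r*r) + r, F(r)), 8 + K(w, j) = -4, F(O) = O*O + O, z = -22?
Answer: -16912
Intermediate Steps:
F(O) = O + O**2 (F(O) = O**2 + O = O + O**2)
K(w, j) = -12 (K(w, j) = -8 - 4 = -12)
q(r) = -12
m(t) = 4*t**2 (m(t) = (2*t)*(2*t) = 4*t**2)
q(z) - m(65) = -12 - 4*65**2 = -12 - 4*4225 = -12 - 1*16900 = -12 - 16900 = -16912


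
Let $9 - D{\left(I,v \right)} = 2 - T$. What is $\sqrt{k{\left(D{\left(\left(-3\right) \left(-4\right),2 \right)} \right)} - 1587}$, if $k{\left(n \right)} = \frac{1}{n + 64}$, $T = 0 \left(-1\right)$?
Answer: $\frac{2 i \sqrt{1999999}}{71} \approx 39.837 i$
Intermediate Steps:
$T = 0$
$D{\left(I,v \right)} = 7$ ($D{\left(I,v \right)} = 9 - \left(2 - 0\right) = 9 - \left(2 + 0\right) = 9 - 2 = 7$)
$k{\left(n \right)} = \frac{1}{64 + n}$
$\sqrt{k{\left(D{\left(\left(-3\right) \left(-4\right),2 \right)} \right)} - 1587} = \sqrt{\frac{1}{64 + 7} - 1587} = \sqrt{\frac{1}{71} - 1587} = \sqrt{- \frac{112676}{71}} = \frac{2 i \sqrt{1999999}}{71}$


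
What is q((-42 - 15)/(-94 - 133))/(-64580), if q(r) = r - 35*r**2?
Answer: 25194/831935705 ≈ 3.0284e-5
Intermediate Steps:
q((-42 - 15)/(-94 - 133))/(-64580) = (((-42 - 15)/(-94 - 133))*(1 - 35*(-42 - 15)/(-94 - 133)))/(-64580) = ((-57/(-227))*(1 - (-1995)/(-227)))*(-1/64580) = ((-57*(-1/227))*(1 - (-1995)*(-1)/227))*(-1/64580) = (57*(1 - 35*57/227)/227)*(-1/64580) = (57*(1 - 1995/227)/227)*(-1/64580) = ((57/227)*(-1768/227))*(-1/64580) = -100776/51529*(-1/64580) = 25194/831935705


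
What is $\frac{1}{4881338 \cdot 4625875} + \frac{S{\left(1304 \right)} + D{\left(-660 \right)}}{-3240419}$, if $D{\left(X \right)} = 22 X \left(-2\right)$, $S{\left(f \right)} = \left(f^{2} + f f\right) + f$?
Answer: $- \frac{1581174090478531869}{1493268361953618250} \approx -1.0589$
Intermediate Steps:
$S{\left(f \right)} = f + 2 f^{2}$ ($S{\left(f \right)} = \left(f^{2} + f^{2}\right) + f = 2 f^{2} + f = f + 2 f^{2}$)
$D{\left(X \right)} = - 44 X$ ($D{\left(X \right)} = 22 \left(- 2 X\right) = - 44 X$)
$\frac{1}{4881338 \cdot 4625875} + \frac{S{\left(1304 \right)} + D{\left(-660 \right)}}{-3240419} = \frac{1}{4881338 \cdot 4625875} + \frac{1304 \left(1 + 2 \cdot 1304\right) - -29040}{-3240419} = \frac{1}{4881338} \cdot \frac{1}{4625875} + \left(1304 \left(1 + 2608\right) + 29040\right) \left(- \frac{1}{3240419}\right) = \frac{1}{22580459420750} + \left(1304 \cdot 2609 + 29040\right) \left(- \frac{1}{3240419}\right) = \frac{1}{22580459420750} + \left(3402136 + 29040\right) \left(- \frac{1}{3240419}\right) = \frac{1}{22580459420750} + 3431176 \left(- \frac{1}{3240419}\right) = \frac{1}{22580459420750} - \frac{70024}{66131} = - \frac{1581174090478531869}{1493268361953618250}$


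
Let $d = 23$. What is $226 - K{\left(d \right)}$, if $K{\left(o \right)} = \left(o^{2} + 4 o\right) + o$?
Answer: $-418$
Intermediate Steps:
$K{\left(o \right)} = o^{2} + 5 o$
$226 - K{\left(d \right)} = 226 - 23 \left(5 + 23\right) = 226 - 23 \cdot 28 = 226 - 644 = -418$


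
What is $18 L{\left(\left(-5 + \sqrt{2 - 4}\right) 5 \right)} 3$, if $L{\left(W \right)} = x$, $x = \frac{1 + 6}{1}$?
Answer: $378$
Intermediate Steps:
$x = 7$ ($x = 7 \cdot 1 = 7$)
$L{\left(W \right)} = 7$
$18 L{\left(\left(-5 + \sqrt{2 - 4}\right) 5 \right)} 3 = 18 \cdot 7 \cdot 3 = 126 \cdot 3 = 378$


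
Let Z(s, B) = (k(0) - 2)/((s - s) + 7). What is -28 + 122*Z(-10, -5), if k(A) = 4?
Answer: 48/7 ≈ 6.8571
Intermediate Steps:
Z(s, B) = 2/7 (Z(s, B) = (4 - 2)/((s - s) + 7) = 2/(0 + 7) = 2/7)
-28 + 122*Z(-10, -5) = -28 + 122*(2/7) = -28 + 244/7 = 48/7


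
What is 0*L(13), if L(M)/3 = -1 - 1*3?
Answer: 0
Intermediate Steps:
L(M) = -12 (L(M) = 3*(-1 - 1*3) = 3*(-1 - 3) = 3*(-4) = -12)
0*L(13) = 0*(-12) = 0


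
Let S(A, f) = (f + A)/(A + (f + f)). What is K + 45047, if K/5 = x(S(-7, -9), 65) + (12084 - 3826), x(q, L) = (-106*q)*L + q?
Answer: 321461/5 ≈ 64292.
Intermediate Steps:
S(A, f) = (A + f)/(A + 2*f)
x(q, L) = q - 106*L*q (x(q, L) = -106*L*q + q = q - 106*L*q)
K = 96226/5 (K = 5*(((-7 - 9)/(-7 + 2*(-9)))*(1 - 106*65) + (12084 - 3826)) = 5*((-16/(-7 - 18))*(1 - 6890) + 8258) = 5*((-16/(-25))*(-6889) + 8258) = 5*(-1/25*(-16)*(-6889) + 8258) = 5*((16/25)*(-6889) + 8258) = 5*(-110224/25 + 8258) = 5*(96226/25) = 96226/5 ≈ 19245.)
K + 45047 = 96226/5 + 45047 = 321461/5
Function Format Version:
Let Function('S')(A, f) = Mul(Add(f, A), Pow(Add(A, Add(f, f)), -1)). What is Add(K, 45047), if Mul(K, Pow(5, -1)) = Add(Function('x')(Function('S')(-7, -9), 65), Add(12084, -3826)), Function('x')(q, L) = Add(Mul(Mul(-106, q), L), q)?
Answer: Rational(321461, 5) ≈ 64292.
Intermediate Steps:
Function('S')(A, f) = Mul(Pow(Add(A, Mul(2, f)), -1), Add(A, f)) (Function('S')(A, f) = Mul(Add(A, f), Pow(Add(A, Mul(2, f)), -1)) = Mul(Pow(Add(A, Mul(2, f)), -1), Add(A, f)))
Function('x')(q, L) = Add(q, Mul(-106, L, q)) (Function('x')(q, L) = Add(Mul(-106, L, q), q) = Add(q, Mul(-106, L, q)))
K = Rational(96226, 5) (K = Mul(5, Add(Mul(Mul(Pow(Add(-7, Mul(2, -9)), -1), Add(-7, -9)), Add(1, Mul(-106, 65))), Add(12084, -3826))) = Mul(5, Add(Mul(Mul(Pow(Add(-7, -18), -1), -16), Add(1, -6890)), 8258)) = Mul(5, Add(Mul(Mul(Pow(-25, -1), -16), -6889), 8258)) = Mul(5, Add(Mul(Mul(Rational(-1, 25), -16), -6889), 8258)) = Mul(5, Add(Mul(Rational(16, 25), -6889), 8258)) = Mul(5, Add(Rational(-110224, 25), 8258)) = Mul(5, Rational(96226, 25)) = Rational(96226, 5) ≈ 19245.)
Add(K, 45047) = Add(Rational(96226, 5), 45047) = Rational(321461, 5)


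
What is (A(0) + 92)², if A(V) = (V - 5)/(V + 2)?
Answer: 32041/4 ≈ 8010.3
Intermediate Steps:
A(V) = (-5 + V)/(2 + V)
(A(0) + 92)² = ((-5 + 0)/(2 + 0) + 92)² = (-5/2 + 92)² = (179/2)² = 32041/4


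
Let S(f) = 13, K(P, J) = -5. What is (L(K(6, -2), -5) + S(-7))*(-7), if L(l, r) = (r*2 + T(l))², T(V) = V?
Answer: -1666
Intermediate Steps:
L(l, r) = (l + 2*r)² (L(l, r) = (r*2 + l)² = (2*r + l)² = (l + 2*r)²)
(L(K(6, -2), -5) + S(-7))*(-7) = ((-5 + 2*(-5))² + 13)*(-7) = ((-5 - 10)² + 13)*(-7) = ((-15)² + 13)*(-7) = (225 + 13)*(-7) = 238*(-7) = -1666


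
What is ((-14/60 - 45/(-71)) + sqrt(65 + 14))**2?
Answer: 359142709/4536900 + 853*sqrt(79)/1065 ≈ 86.279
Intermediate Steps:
((-14/60 - 45/(-71)) + sqrt(65 + 14))**2 = ((-14*1/60 - 45*(-1/71)) + sqrt(79))**2 = ((-7/30 + 45/71) + sqrt(79))**2 = (853/2130 + sqrt(79))**2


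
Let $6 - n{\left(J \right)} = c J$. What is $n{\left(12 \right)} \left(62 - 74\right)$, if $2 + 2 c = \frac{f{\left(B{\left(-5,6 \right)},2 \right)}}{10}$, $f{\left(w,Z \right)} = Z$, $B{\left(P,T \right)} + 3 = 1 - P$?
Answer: $- \frac{1008}{5} \approx -201.6$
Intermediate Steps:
$B{\left(P,T \right)} = -2 - P$ ($B{\left(P,T \right)} = -3 - \left(-1 + P\right) = -2 - P$)
$c = - \frac{9}{10}$ ($c = -1 + \frac{2 \cdot \frac{1}{10}}{2} = -1 + \frac{1}{2} \cdot \frac{1}{5} = -1 + \frac{1}{10} = - \frac{9}{10} \approx -0.9$)
$n{\left(J \right)} = 6 + \frac{9 J}{10}$ ($n{\left(J \right)} = 6 - - \frac{9 J}{10} = 6 + \frac{9 J}{10}$)
$n{\left(12 \right)} \left(62 - 74\right) = \left(6 + \frac{9}{10} \cdot 12\right) \left(62 - 74\right) = \left(6 + \frac{54}{5}\right) \left(-12\right) = \frac{84}{5} \left(-12\right) = - \frac{1008}{5}$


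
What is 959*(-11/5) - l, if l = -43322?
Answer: 206061/5 ≈ 41212.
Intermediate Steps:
959*(-11/5) - l = 959*(-11/5) - 1*(-43322) = 959*(-11*1/5) + 43322 = 959*(-11/5) + 43322 = -10549/5 + 43322 = 206061/5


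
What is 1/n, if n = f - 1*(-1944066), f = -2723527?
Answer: -1/779461 ≈ -1.2829e-6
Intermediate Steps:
n = -779461 (n = -2723527 - 1*(-1944066) = -2723527 + 1944066 = -779461)
1/n = 1/(-779461) = -1/779461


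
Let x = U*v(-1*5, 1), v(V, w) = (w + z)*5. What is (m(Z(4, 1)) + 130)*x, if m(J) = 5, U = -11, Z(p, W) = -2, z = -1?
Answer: 0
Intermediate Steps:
v(V, w) = -5 + 5*w (v(V, w) = (w - 1)*5 = (-1 + w)*5 = -5 + 5*w)
x = 0 (x = -11*(-5 + 5*1) = -11*(-5 + 5) = -11*0 = 0)
(m(Z(4, 1)) + 130)*x = (5 + 130)*0 = 135*0 = 0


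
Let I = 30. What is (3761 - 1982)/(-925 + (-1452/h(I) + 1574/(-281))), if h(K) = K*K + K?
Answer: -25828115/13533449 ≈ -1.9085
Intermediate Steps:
h(K) = K + K² (h(K) = K² + K = K + K²)
(3761 - 1982)/(-925 + (-1452/h(I) + 1574/(-281))) = (3761 - 1982)/(-925 + (-1452*1/(30*(1 + 30)) + 1574/(-281))) = 1779/(-925 + (-1452/(30*31) + 1574*(-1/281))) = 1779/(-925 + (-1452/930 - 1574/281)) = 1779/(-925 + (-1452*1/930 - 1574/281)) = 1779/(-925 + (-242/155 - 1574/281)) = 1779/(-925 - 311972/43555) = 1779/(-40600347/43555) = 1779*(-43555/40600347) = -25828115/13533449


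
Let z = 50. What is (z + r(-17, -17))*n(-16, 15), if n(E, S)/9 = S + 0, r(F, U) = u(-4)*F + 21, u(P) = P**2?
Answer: -27135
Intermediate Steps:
r(F, U) = 21 + 16*F (r(F, U) = (-4)**2*F + 21 = 16*F + 21 = 21 + 16*F)
n(E, S) = 9*S (n(E, S) = 9*(S + 0) = 9*S)
(z + r(-17, -17))*n(-16, 15) = (50 + (21 + 16*(-17)))*(9*15) = (50 + (21 - 272))*135 = (50 - 251)*135 = -201*135 = -27135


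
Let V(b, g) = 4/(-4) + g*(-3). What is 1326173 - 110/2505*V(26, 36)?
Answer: 664415071/501 ≈ 1.3262e+6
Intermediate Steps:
V(b, g) = -1 - 3*g (V(b, g) = 4*(-¼) - 3*g = -1 - 3*g)
1326173 - 110/2505*V(26, 36) = 1326173 - 110/2505*(-1 - 3*36) = 1326173 - 110*(1/2505)*(-1 - 108) = 1326173 - 22*(-109)/501 = 1326173 - 1*(-2398/501) = 1326173 + 2398/501 = 664415071/501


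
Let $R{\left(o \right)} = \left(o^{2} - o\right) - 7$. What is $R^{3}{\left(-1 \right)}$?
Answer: $-125$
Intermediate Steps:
$R{\left(o \right)} = -7 + o^{2} - o$
$R^{3}{\left(-1 \right)} = \left(-7 + \left(-1\right)^{2} - -1\right)^{3} = \left(-7 + 1 + 1\right)^{3} = \left(-5\right)^{3} = -125$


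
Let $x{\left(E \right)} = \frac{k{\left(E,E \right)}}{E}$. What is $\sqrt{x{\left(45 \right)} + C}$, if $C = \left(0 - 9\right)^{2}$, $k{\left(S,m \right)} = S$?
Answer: $\sqrt{82} \approx 9.0554$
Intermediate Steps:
$C = 81$ ($C = \left(-9\right)^{2} = 81$)
$x{\left(E \right)} = 1$ ($x{\left(E \right)} = \frac{E}{E} = 1$)
$\sqrt{x{\left(45 \right)} + C} = \sqrt{1 + 81} = \sqrt{82}$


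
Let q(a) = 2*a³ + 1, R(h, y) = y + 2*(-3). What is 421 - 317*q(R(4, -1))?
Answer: 217566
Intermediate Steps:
R(h, y) = -6 + y (R(h, y) = y - 6 = -6 + y)
q(a) = 1 + 2*a³
421 - 317*q(R(4, -1)) = 421 - 317*(1 + 2*(-6 - 1)³) = 421 - 317*(1 + 2*(-7)³) = 421 - 317*(1 + 2*(-343)) = 421 - 317*(1 - 686) = 421 - 317*(-685) = 421 + 217145 = 217566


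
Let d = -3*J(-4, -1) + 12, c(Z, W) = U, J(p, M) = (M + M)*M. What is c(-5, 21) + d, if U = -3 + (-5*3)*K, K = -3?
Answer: 48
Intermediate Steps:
U = 42 (U = -3 - 5*3*(-3) = -3 - 15*(-3) = -3 + 45 = 42)
J(p, M) = 2*M² (J(p, M) = (2*M)*M = 2*M²)
c(Z, W) = 42
d = 6 (d = -6*(-1)² + 12 = -6 + 12 = 6)
c(-5, 21) + d = 42 + 6 = 48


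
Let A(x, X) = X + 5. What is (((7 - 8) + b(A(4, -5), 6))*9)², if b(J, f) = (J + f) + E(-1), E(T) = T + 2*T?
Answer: 324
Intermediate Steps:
A(x, X) = 5 + X
E(T) = 3*T
b(J, f) = -3 + J + f (b(J, f) = (J + f) + 3*(-1) = (J + f) - 3 = -3 + J + f)
(((7 - 8) + b(A(4, -5), 6))*9)² = (((7 - 8) + (-3 + (5 - 5) + 6))*9)² = ((-1 + (-3 + 0 + 6))*9)² = ((-1 + 3)*9)² = (2*9)² = 18² = 324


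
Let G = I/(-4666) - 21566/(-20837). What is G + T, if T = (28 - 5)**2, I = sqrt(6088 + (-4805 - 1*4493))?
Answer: 11044339/20837 - I*sqrt(3210)/4666 ≈ 530.04 - 0.012142*I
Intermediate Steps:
I = I*sqrt(3210) (I = sqrt(6088 + (-4805 - 4493)) = sqrt(6088 - 9298) = sqrt(-3210) = I*sqrt(3210) ≈ 56.657*I)
G = 21566/20837 - I*sqrt(3210)/4666 (G = (I*sqrt(3210))/(-4666) - 21566/(-20837) = (I*sqrt(3210))*(-1/4666) - 21566*(-1/20837) = -I*sqrt(3210)/4666 + 21566/20837 = 21566/20837 - I*sqrt(3210)/4666 ≈ 1.035 - 0.012142*I)
T = 529 (T = 23**2 = 529)
G + T = (21566/20837 - I*sqrt(3210)/4666) + 529 = 11044339/20837 - I*sqrt(3210)/4666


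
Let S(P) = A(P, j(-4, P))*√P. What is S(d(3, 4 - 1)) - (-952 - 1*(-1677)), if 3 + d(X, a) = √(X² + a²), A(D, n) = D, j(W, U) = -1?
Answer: -725 + 3*√3*(-1 + √2)^(3/2) ≈ -723.62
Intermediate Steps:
d(X, a) = -3 + √(X² + a²)
S(P) = P^(3/2) (S(P) = P*√P = P^(3/2))
S(d(3, 4 - 1)) - (-952 - 1*(-1677)) = (-3 + √(3² + (4 - 1)²))^(3/2) - (-952 - 1*(-1677)) = (-3 + √(9 + 3²))^(3/2) - (-952 + 1677) = (-3 + √(9 + 9))^(3/2) - 1*725 = (-3 + √18)^(3/2) - 725 = (-3 + 3*√2)^(3/2) - 725 = -725 + (-3 + 3*√2)^(3/2)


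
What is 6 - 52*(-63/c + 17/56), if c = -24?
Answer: -1024/7 ≈ -146.29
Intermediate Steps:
6 - 52*(-63/c + 17/56) = 6 - 52*(-63/(-24) + 17/56) = 6 - 52*(-63*(-1/24) + 17*(1/56)) = 6 - 52*(21/8 + 17/56) = 6 - 52*41/14 = 6 - 1066/7 = -1024/7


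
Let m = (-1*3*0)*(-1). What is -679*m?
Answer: 0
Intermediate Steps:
m = 0 (m = -3*0*(-1) = 0*(-1) = 0)
-679*m = -679*0 = 0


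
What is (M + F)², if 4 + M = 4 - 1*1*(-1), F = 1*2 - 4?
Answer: 1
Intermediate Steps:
F = -2 (F = 2 - 4 = -2)
M = 1 (M = -4 + (4 - 1*1*(-1)) = -4 + (4 - 1*(-1)) = -4 + (4 + 1) = -4 + 5 = 1)
(M + F)² = (1 - 2)² = (-1)² = 1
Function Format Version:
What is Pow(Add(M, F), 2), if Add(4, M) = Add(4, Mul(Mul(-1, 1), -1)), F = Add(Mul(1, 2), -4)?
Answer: 1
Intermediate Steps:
F = -2 (F = Add(2, -4) = -2)
M = 1 (M = Add(-4, Add(4, Mul(Mul(-1, 1), -1))) = Add(-4, Add(4, Mul(-1, -1))) = Add(-4, Add(4, 1)) = Add(-4, 5) = 1)
Pow(Add(M, F), 2) = Pow(Add(1, -2), 2) = Pow(-1, 2) = 1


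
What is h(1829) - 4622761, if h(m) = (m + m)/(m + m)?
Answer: -4622760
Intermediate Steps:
h(m) = 1 (h(m) = (2*m)/((2*m)) = (2*m)*(1/(2*m)) = 1)
h(1829) - 4622761 = 1 - 4622761 = -4622760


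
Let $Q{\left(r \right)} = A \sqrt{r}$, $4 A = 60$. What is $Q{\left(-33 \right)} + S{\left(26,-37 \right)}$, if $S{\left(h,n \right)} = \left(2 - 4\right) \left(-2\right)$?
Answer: $4 + 15 i \sqrt{33} \approx 4.0 + 86.168 i$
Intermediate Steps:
$A = 15$ ($A = \frac{1}{4} \cdot 60 = 15$)
$Q{\left(r \right)} = 15 \sqrt{r}$
$S{\left(h,n \right)} = 4$ ($S{\left(h,n \right)} = \left(-2\right) \left(-2\right) = 4$)
$Q{\left(-33 \right)} + S{\left(26,-37 \right)} = 15 \sqrt{-33} + 4 = 15 i \sqrt{33} + 4 = 4 + 15 i \sqrt{33}$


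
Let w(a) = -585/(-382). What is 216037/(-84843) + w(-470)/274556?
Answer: -22657995613349/8898367098456 ≈ -2.5463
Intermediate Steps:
w(a) = 585/382 (w(a) = -585*(-1/382) = 585/382)
216037/(-84843) + w(-470)/274556 = 216037/(-84843) + (585/382)/274556 = 216037*(-1/84843) + (585/382)*(1/274556) = -216037/84843 + 585/104880392 = -22657995613349/8898367098456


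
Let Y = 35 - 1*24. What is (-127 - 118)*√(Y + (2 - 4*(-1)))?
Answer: -245*√17 ≈ -1010.2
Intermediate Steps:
Y = 11 (Y = 35 - 24 = 11)
(-127 - 118)*√(Y + (2 - 4*(-1))) = (-127 - 118)*√(11 + (2 - 4*(-1))) = -245*√(11 + (2 + 4)) = -245*√(11 + 6) = -245*√17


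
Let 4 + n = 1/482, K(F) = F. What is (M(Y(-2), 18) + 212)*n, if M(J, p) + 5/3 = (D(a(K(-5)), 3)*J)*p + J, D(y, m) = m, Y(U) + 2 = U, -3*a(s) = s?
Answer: 55883/1446 ≈ 38.647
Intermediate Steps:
a(s) = -s/3
Y(U) = -2 + U
n = -1927/482 (n = -4 + 1/482 = -1927/482 ≈ -3.9979)
M(J, p) = -5/3 + J + 3*J*p (M(J, p) = -5/3 + ((3*J)*p + J) = -5/3 + (3*J*p + J) = -5/3 + (J + 3*J*p) = -5/3 + J + 3*J*p)
(M(Y(-2), 18) + 212)*n = ((-5/3 + (-2 - 2) + 3*(-2 - 2)*18) + 212)*(-1927/482) = ((-5/3 - 4 + 3*(-4)*18) + 212)*(-1927/482) = ((-5/3 - 4 - 216) + 212)*(-1927/482) = (-665/3 + 212)*(-1927/482) = -29/3*(-1927/482) = 55883/1446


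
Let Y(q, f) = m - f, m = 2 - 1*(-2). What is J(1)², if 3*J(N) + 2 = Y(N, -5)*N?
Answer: 49/9 ≈ 5.4444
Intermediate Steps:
m = 4 (m = 2 + 2 = 4)
Y(q, f) = 4 - f
J(N) = -⅔ + 3*N (J(N) = -⅔ + ((4 - 1*(-5))*N)/3 = -⅔ + ((4 + 5)*N)/3 = -⅔ + (9*N)/3 = -⅔ + 3*N)
J(1)² = (-⅔ + 3*1)² = (-⅔ + 3)² = (7/3)² = 49/9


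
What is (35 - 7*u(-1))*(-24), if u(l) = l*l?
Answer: -672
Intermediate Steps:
u(l) = l**2
(35 - 7*u(-1))*(-24) = (35 - 7*(-1)**2)*(-24) = (35 - 7*1)*(-24) = (35 - 7)*(-24) = 28*(-24) = -672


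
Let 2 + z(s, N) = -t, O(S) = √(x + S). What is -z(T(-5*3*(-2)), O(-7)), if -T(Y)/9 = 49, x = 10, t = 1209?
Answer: 1211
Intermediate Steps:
T(Y) = -441 (T(Y) = -9*49 = -441)
O(S) = √(10 + S)
z(s, N) = -1211 (z(s, N) = -2 - 1*1209 = -2 - 1209 = -1211)
-z(T(-5*3*(-2)), O(-7)) = -1*(-1211) = 1211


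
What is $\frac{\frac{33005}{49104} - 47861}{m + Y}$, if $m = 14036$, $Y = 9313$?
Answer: $- \frac{2350133539}{1146529296} \approx -2.0498$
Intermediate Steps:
$\frac{\frac{33005}{49104} - 47861}{m + Y} = \frac{\frac{33005}{49104} - 47861}{14036 + 9313} = \frac{33005 \cdot \frac{1}{49104} - 47861}{23349} = \left(\frac{33005}{49104} - 47861\right) \frac{1}{23349} = \left(- \frac{2350133539}{49104}\right) \frac{1}{23349} = - \frac{2350133539}{1146529296}$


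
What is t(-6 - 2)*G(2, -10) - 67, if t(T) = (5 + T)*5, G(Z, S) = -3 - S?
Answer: -172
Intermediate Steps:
t(T) = 25 + 5*T
t(-6 - 2)*G(2, -10) - 67 = (25 + 5*(-6 - 2))*(-3 - 1*(-10)) - 67 = (25 + 5*(-8))*(-3 + 10) - 67 = (25 - 40)*7 - 67 = -15*7 - 67 = -105 - 67 = -172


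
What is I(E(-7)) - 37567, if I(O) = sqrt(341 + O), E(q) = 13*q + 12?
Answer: -37567 + sqrt(262) ≈ -37551.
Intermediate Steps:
E(q) = 12 + 13*q
I(E(-7)) - 37567 = sqrt(341 + (12 + 13*(-7))) - 37567 = sqrt(341 + (12 - 91)) - 37567 = sqrt(341 - 79) - 37567 = sqrt(262) - 37567 = -37567 + sqrt(262)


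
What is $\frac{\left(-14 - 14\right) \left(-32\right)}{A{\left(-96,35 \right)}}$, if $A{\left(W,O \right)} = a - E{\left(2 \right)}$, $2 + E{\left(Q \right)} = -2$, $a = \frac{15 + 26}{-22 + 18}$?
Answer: $- \frac{3584}{25} \approx -143.36$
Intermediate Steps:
$a = - \frac{41}{4}$ ($a = \frac{41}{-4} = 41 \left(- \frac{1}{4}\right) = - \frac{41}{4} \approx -10.25$)
$E{\left(Q \right)} = -4$ ($E{\left(Q \right)} = -2 - 2 = -4$)
$A{\left(W,O \right)} = - \frac{25}{4}$ ($A{\left(W,O \right)} = - \frac{41}{4} - -4 = - \frac{41}{4} + 4 = - \frac{25}{4}$)
$\frac{\left(-14 - 14\right) \left(-32\right)}{A{\left(-96,35 \right)}} = \frac{\left(-14 - 14\right) \left(-32\right)}{- \frac{25}{4}} = \left(-28\right) \left(-32\right) \left(- \frac{4}{25}\right) = 896 \left(- \frac{4}{25}\right) = - \frac{3584}{25}$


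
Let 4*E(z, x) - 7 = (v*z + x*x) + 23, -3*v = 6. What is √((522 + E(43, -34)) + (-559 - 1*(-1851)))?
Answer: √2089 ≈ 45.706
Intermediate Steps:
v = -2 (v = -⅓*6 = -2)
E(z, x) = 15/2 - z/2 + x²/4 (E(z, x) = 7/4 + ((-2*z + x*x) + 23)/4 = 7/4 + ((-2*z + x²) + 23)/4 = 7/4 + ((x² - 2*z) + 23)/4 = 7/4 + (23 + x² - 2*z)/4 = 7/4 + (23/4 - z/2 + x²/4) = 15/2 - z/2 + x²/4)
√((522 + E(43, -34)) + (-559 - 1*(-1851))) = √((522 + (15/2 - ½*43 + (¼)*(-34)²)) + (-559 - 1*(-1851))) = √((522 + (15/2 - 43/2 + (¼)*1156)) + (-559 + 1851)) = √((522 + (15/2 - 43/2 + 289)) + 1292) = √((522 + 275) + 1292) = √(797 + 1292) = √2089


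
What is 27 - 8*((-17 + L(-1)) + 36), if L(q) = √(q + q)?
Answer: -125 - 8*I*√2 ≈ -125.0 - 11.314*I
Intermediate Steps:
L(q) = √2*√q (L(q) = √(2*q) = √2*√q)
27 - 8*((-17 + L(-1)) + 36) = 27 - 8*((-17 + √2*√(-1)) + 36) = 27 - 8*((-17 + √2*I) + 36) = 27 - 8*((-17 + I*√2) + 36) = 27 - 8*(19 + I*√2) = 27 + (-152 - 8*I*√2) = -125 - 8*I*√2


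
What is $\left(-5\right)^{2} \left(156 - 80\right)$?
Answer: $1900$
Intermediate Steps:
$\left(-5\right)^{2} \left(156 - 80\right) = 25 \cdot 76 = 1900$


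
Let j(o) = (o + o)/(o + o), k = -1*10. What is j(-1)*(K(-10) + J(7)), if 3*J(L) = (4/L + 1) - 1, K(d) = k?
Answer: -206/21 ≈ -9.8095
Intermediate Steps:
k = -10
K(d) = -10
J(L) = 4/(3*L) (J(L) = ((4/L + 1) - 1)/3 = ((1 + 4/L) - 1)/3 = (4/L)/3 = 4/(3*L))
j(o) = 1 (j(o) = (2*o)/((2*o)) = (2*o)*(1/(2*o)) = 1)
j(-1)*(K(-10) + J(7)) = 1*(-10 + (4/3)/7) = 1*(-10 + (4/3)*(⅐)) = 1*(-10 + 4/21) = 1*(-206/21) = -206/21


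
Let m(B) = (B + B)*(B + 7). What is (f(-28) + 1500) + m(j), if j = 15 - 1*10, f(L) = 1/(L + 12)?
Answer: 25919/16 ≈ 1619.9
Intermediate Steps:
f(L) = 1/(12 + L)
j = 5 (j = 15 - 10 = 5)
m(B) = 2*B*(7 + B) (m(B) = (2*B)*(7 + B) = 2*B*(7 + B))
(f(-28) + 1500) + m(j) = (1/(12 - 28) + 1500) + 2*5*(7 + 5) = (1/(-16) + 1500) + 2*5*12 = (-1/16 + 1500) + 120 = 23999/16 + 120 = 25919/16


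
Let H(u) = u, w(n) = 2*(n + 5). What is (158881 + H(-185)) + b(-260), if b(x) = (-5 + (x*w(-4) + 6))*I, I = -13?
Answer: 165443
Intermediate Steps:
w(n) = 10 + 2*n (w(n) = 2*(5 + n) = 10 + 2*n)
b(x) = -13 - 26*x (b(x) = (-5 + (x*(10 + 2*(-4)) + 6))*(-13) = (-5 + (x*(10 - 8) + 6))*(-13) = (-5 + (x*2 + 6))*(-13) = (-5 + (2*x + 6))*(-13) = (-5 + (6 + 2*x))*(-13) = (1 + 2*x)*(-13) = -13 - 26*x)
(158881 + H(-185)) + b(-260) = (158881 - 185) + (-13 - 26*(-260)) = 158696 + (-13 + 6760) = 158696 + 6747 = 165443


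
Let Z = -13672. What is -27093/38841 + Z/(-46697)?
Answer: -22246293/54962369 ≈ -0.40476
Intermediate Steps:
-27093/38841 + Z/(-46697) = -27093/38841 - 13672/(-46697) = -27093*1/38841 - 13672*(-1/46697) = -821/1177 + 13672/46697 = -22246293/54962369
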